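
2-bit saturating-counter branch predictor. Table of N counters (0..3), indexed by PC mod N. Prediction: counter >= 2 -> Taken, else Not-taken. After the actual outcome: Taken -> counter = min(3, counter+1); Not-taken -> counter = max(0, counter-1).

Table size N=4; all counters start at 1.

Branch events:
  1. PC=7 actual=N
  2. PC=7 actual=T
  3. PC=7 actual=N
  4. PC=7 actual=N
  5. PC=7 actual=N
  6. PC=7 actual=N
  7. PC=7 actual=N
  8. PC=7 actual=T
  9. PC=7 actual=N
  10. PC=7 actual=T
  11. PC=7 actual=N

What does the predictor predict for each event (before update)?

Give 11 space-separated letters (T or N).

Answer: N N N N N N N N N N N

Derivation:
Ev 1: PC=7 idx=3 pred=N actual=N -> ctr[3]=0
Ev 2: PC=7 idx=3 pred=N actual=T -> ctr[3]=1
Ev 3: PC=7 idx=3 pred=N actual=N -> ctr[3]=0
Ev 4: PC=7 idx=3 pred=N actual=N -> ctr[3]=0
Ev 5: PC=7 idx=3 pred=N actual=N -> ctr[3]=0
Ev 6: PC=7 idx=3 pred=N actual=N -> ctr[3]=0
Ev 7: PC=7 idx=3 pred=N actual=N -> ctr[3]=0
Ev 8: PC=7 idx=3 pred=N actual=T -> ctr[3]=1
Ev 9: PC=7 idx=3 pred=N actual=N -> ctr[3]=0
Ev 10: PC=7 idx=3 pred=N actual=T -> ctr[3]=1
Ev 11: PC=7 idx=3 pred=N actual=N -> ctr[3]=0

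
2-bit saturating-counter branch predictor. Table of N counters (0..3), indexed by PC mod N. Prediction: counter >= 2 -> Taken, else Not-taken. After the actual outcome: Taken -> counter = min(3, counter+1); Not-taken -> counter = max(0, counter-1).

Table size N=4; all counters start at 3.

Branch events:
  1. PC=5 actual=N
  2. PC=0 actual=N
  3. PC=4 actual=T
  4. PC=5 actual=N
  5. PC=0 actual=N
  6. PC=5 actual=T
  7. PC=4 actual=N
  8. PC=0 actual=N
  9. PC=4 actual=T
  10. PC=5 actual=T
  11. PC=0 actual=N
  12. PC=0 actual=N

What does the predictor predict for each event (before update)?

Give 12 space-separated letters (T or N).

Answer: T T T T T N T N N T N N

Derivation:
Ev 1: PC=5 idx=1 pred=T actual=N -> ctr[1]=2
Ev 2: PC=0 idx=0 pred=T actual=N -> ctr[0]=2
Ev 3: PC=4 idx=0 pred=T actual=T -> ctr[0]=3
Ev 4: PC=5 idx=1 pred=T actual=N -> ctr[1]=1
Ev 5: PC=0 idx=0 pred=T actual=N -> ctr[0]=2
Ev 6: PC=5 idx=1 pred=N actual=T -> ctr[1]=2
Ev 7: PC=4 idx=0 pred=T actual=N -> ctr[0]=1
Ev 8: PC=0 idx=0 pred=N actual=N -> ctr[0]=0
Ev 9: PC=4 idx=0 pred=N actual=T -> ctr[0]=1
Ev 10: PC=5 idx=1 pred=T actual=T -> ctr[1]=3
Ev 11: PC=0 idx=0 pred=N actual=N -> ctr[0]=0
Ev 12: PC=0 idx=0 pred=N actual=N -> ctr[0]=0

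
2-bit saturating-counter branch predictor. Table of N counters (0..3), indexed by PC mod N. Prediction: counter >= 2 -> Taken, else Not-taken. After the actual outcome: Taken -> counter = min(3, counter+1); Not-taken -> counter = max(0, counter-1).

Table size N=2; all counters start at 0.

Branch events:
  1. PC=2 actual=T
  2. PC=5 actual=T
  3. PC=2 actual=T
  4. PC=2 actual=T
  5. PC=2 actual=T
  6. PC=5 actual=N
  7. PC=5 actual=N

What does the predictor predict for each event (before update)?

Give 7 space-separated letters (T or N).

Answer: N N N T T N N

Derivation:
Ev 1: PC=2 idx=0 pred=N actual=T -> ctr[0]=1
Ev 2: PC=5 idx=1 pred=N actual=T -> ctr[1]=1
Ev 3: PC=2 idx=0 pred=N actual=T -> ctr[0]=2
Ev 4: PC=2 idx=0 pred=T actual=T -> ctr[0]=3
Ev 5: PC=2 idx=0 pred=T actual=T -> ctr[0]=3
Ev 6: PC=5 idx=1 pred=N actual=N -> ctr[1]=0
Ev 7: PC=5 idx=1 pred=N actual=N -> ctr[1]=0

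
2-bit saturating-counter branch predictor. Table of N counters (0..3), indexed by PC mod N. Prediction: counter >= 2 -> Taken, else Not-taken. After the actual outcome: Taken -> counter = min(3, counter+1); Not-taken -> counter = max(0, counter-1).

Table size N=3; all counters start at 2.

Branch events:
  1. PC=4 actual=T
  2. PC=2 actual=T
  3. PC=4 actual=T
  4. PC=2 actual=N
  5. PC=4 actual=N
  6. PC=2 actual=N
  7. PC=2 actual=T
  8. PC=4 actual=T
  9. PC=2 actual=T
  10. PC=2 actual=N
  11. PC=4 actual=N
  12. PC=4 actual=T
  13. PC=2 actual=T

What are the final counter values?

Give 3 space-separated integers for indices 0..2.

Answer: 2 3 3

Derivation:
Ev 1: PC=4 idx=1 pred=T actual=T -> ctr[1]=3
Ev 2: PC=2 idx=2 pred=T actual=T -> ctr[2]=3
Ev 3: PC=4 idx=1 pred=T actual=T -> ctr[1]=3
Ev 4: PC=2 idx=2 pred=T actual=N -> ctr[2]=2
Ev 5: PC=4 idx=1 pred=T actual=N -> ctr[1]=2
Ev 6: PC=2 idx=2 pred=T actual=N -> ctr[2]=1
Ev 7: PC=2 idx=2 pred=N actual=T -> ctr[2]=2
Ev 8: PC=4 idx=1 pred=T actual=T -> ctr[1]=3
Ev 9: PC=2 idx=2 pred=T actual=T -> ctr[2]=3
Ev 10: PC=2 idx=2 pred=T actual=N -> ctr[2]=2
Ev 11: PC=4 idx=1 pred=T actual=N -> ctr[1]=2
Ev 12: PC=4 idx=1 pred=T actual=T -> ctr[1]=3
Ev 13: PC=2 idx=2 pred=T actual=T -> ctr[2]=3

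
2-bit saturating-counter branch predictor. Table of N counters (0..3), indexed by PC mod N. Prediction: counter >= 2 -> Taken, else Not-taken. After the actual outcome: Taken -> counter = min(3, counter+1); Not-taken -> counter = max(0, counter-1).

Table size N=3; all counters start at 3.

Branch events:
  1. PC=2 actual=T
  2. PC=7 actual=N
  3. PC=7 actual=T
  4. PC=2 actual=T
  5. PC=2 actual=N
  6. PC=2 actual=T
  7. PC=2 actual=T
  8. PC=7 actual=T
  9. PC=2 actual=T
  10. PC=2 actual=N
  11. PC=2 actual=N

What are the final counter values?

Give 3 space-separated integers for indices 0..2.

Answer: 3 3 1

Derivation:
Ev 1: PC=2 idx=2 pred=T actual=T -> ctr[2]=3
Ev 2: PC=7 idx=1 pred=T actual=N -> ctr[1]=2
Ev 3: PC=7 idx=1 pred=T actual=T -> ctr[1]=3
Ev 4: PC=2 idx=2 pred=T actual=T -> ctr[2]=3
Ev 5: PC=2 idx=2 pred=T actual=N -> ctr[2]=2
Ev 6: PC=2 idx=2 pred=T actual=T -> ctr[2]=3
Ev 7: PC=2 idx=2 pred=T actual=T -> ctr[2]=3
Ev 8: PC=7 idx=1 pred=T actual=T -> ctr[1]=3
Ev 9: PC=2 idx=2 pred=T actual=T -> ctr[2]=3
Ev 10: PC=2 idx=2 pred=T actual=N -> ctr[2]=2
Ev 11: PC=2 idx=2 pred=T actual=N -> ctr[2]=1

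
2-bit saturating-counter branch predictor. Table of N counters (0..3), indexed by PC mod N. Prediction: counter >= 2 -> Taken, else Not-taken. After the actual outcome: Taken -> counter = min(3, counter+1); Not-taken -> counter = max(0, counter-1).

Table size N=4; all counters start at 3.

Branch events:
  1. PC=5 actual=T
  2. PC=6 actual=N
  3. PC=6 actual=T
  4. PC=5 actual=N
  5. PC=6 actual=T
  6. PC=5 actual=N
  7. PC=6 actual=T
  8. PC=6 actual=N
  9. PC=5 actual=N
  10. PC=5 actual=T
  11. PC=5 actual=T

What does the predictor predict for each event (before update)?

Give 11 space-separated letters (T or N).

Ev 1: PC=5 idx=1 pred=T actual=T -> ctr[1]=3
Ev 2: PC=6 idx=2 pred=T actual=N -> ctr[2]=2
Ev 3: PC=6 idx=2 pred=T actual=T -> ctr[2]=3
Ev 4: PC=5 idx=1 pred=T actual=N -> ctr[1]=2
Ev 5: PC=6 idx=2 pred=T actual=T -> ctr[2]=3
Ev 6: PC=5 idx=1 pred=T actual=N -> ctr[1]=1
Ev 7: PC=6 idx=2 pred=T actual=T -> ctr[2]=3
Ev 8: PC=6 idx=2 pred=T actual=N -> ctr[2]=2
Ev 9: PC=5 idx=1 pred=N actual=N -> ctr[1]=0
Ev 10: PC=5 idx=1 pred=N actual=T -> ctr[1]=1
Ev 11: PC=5 idx=1 pred=N actual=T -> ctr[1]=2

Answer: T T T T T T T T N N N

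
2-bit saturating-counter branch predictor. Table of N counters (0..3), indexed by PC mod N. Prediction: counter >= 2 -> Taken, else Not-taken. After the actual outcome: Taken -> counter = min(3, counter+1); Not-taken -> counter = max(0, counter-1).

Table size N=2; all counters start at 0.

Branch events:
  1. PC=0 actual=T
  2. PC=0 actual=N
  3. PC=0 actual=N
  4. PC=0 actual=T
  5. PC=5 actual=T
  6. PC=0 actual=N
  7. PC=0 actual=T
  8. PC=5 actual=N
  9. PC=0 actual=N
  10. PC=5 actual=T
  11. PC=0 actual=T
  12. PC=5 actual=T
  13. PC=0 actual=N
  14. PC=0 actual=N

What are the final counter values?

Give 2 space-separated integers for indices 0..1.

Ev 1: PC=0 idx=0 pred=N actual=T -> ctr[0]=1
Ev 2: PC=0 idx=0 pred=N actual=N -> ctr[0]=0
Ev 3: PC=0 idx=0 pred=N actual=N -> ctr[0]=0
Ev 4: PC=0 idx=0 pred=N actual=T -> ctr[0]=1
Ev 5: PC=5 idx=1 pred=N actual=T -> ctr[1]=1
Ev 6: PC=0 idx=0 pred=N actual=N -> ctr[0]=0
Ev 7: PC=0 idx=0 pred=N actual=T -> ctr[0]=1
Ev 8: PC=5 idx=1 pred=N actual=N -> ctr[1]=0
Ev 9: PC=0 idx=0 pred=N actual=N -> ctr[0]=0
Ev 10: PC=5 idx=1 pred=N actual=T -> ctr[1]=1
Ev 11: PC=0 idx=0 pred=N actual=T -> ctr[0]=1
Ev 12: PC=5 idx=1 pred=N actual=T -> ctr[1]=2
Ev 13: PC=0 idx=0 pred=N actual=N -> ctr[0]=0
Ev 14: PC=0 idx=0 pred=N actual=N -> ctr[0]=0

Answer: 0 2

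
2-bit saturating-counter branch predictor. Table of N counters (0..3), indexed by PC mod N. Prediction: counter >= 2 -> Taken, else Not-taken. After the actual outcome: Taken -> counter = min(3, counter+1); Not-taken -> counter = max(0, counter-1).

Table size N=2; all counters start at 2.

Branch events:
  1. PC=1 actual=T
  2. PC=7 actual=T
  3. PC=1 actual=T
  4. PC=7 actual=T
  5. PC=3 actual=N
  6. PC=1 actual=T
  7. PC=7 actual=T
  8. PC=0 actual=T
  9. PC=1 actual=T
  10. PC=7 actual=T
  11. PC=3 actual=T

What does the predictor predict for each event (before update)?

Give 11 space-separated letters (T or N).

Answer: T T T T T T T T T T T

Derivation:
Ev 1: PC=1 idx=1 pred=T actual=T -> ctr[1]=3
Ev 2: PC=7 idx=1 pred=T actual=T -> ctr[1]=3
Ev 3: PC=1 idx=1 pred=T actual=T -> ctr[1]=3
Ev 4: PC=7 idx=1 pred=T actual=T -> ctr[1]=3
Ev 5: PC=3 idx=1 pred=T actual=N -> ctr[1]=2
Ev 6: PC=1 idx=1 pred=T actual=T -> ctr[1]=3
Ev 7: PC=7 idx=1 pred=T actual=T -> ctr[1]=3
Ev 8: PC=0 idx=0 pred=T actual=T -> ctr[0]=3
Ev 9: PC=1 idx=1 pred=T actual=T -> ctr[1]=3
Ev 10: PC=7 idx=1 pred=T actual=T -> ctr[1]=3
Ev 11: PC=3 idx=1 pred=T actual=T -> ctr[1]=3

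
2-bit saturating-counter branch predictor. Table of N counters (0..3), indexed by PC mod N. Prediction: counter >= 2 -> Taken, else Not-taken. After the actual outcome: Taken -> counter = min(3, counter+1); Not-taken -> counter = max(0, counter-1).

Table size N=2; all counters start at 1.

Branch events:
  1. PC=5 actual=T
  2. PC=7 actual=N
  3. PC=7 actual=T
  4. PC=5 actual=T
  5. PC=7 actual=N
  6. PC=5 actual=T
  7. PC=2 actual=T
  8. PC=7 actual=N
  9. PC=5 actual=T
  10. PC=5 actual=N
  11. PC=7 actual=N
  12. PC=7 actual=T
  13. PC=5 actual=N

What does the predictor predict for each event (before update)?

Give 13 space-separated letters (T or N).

Ev 1: PC=5 idx=1 pred=N actual=T -> ctr[1]=2
Ev 2: PC=7 idx=1 pred=T actual=N -> ctr[1]=1
Ev 3: PC=7 idx=1 pred=N actual=T -> ctr[1]=2
Ev 4: PC=5 idx=1 pred=T actual=T -> ctr[1]=3
Ev 5: PC=7 idx=1 pred=T actual=N -> ctr[1]=2
Ev 6: PC=5 idx=1 pred=T actual=T -> ctr[1]=3
Ev 7: PC=2 idx=0 pred=N actual=T -> ctr[0]=2
Ev 8: PC=7 idx=1 pred=T actual=N -> ctr[1]=2
Ev 9: PC=5 idx=1 pred=T actual=T -> ctr[1]=3
Ev 10: PC=5 idx=1 pred=T actual=N -> ctr[1]=2
Ev 11: PC=7 idx=1 pred=T actual=N -> ctr[1]=1
Ev 12: PC=7 idx=1 pred=N actual=T -> ctr[1]=2
Ev 13: PC=5 idx=1 pred=T actual=N -> ctr[1]=1

Answer: N T N T T T N T T T T N T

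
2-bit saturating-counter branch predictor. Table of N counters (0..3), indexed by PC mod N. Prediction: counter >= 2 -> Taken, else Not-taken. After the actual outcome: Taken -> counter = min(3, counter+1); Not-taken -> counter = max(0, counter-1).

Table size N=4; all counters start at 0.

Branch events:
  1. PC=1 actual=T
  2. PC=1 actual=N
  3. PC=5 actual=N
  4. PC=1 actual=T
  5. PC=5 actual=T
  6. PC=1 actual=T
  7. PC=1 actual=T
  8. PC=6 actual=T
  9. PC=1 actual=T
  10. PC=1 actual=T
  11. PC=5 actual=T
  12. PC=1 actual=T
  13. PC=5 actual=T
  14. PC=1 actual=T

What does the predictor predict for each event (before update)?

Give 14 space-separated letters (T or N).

Answer: N N N N N T T N T T T T T T

Derivation:
Ev 1: PC=1 idx=1 pred=N actual=T -> ctr[1]=1
Ev 2: PC=1 idx=1 pred=N actual=N -> ctr[1]=0
Ev 3: PC=5 idx=1 pred=N actual=N -> ctr[1]=0
Ev 4: PC=1 idx=1 pred=N actual=T -> ctr[1]=1
Ev 5: PC=5 idx=1 pred=N actual=T -> ctr[1]=2
Ev 6: PC=1 idx=1 pred=T actual=T -> ctr[1]=3
Ev 7: PC=1 idx=1 pred=T actual=T -> ctr[1]=3
Ev 8: PC=6 idx=2 pred=N actual=T -> ctr[2]=1
Ev 9: PC=1 idx=1 pred=T actual=T -> ctr[1]=3
Ev 10: PC=1 idx=1 pred=T actual=T -> ctr[1]=3
Ev 11: PC=5 idx=1 pred=T actual=T -> ctr[1]=3
Ev 12: PC=1 idx=1 pred=T actual=T -> ctr[1]=3
Ev 13: PC=5 idx=1 pred=T actual=T -> ctr[1]=3
Ev 14: PC=1 idx=1 pred=T actual=T -> ctr[1]=3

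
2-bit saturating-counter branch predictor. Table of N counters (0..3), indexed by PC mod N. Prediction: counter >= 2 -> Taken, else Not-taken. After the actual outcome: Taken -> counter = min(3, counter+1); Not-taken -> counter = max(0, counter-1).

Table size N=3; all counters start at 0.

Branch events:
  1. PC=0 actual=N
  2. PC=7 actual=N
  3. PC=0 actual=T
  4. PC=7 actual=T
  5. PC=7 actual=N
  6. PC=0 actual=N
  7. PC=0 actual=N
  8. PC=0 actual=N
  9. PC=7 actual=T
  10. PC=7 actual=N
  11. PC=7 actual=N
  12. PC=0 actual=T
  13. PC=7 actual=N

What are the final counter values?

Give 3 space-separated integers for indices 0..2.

Ev 1: PC=0 idx=0 pred=N actual=N -> ctr[0]=0
Ev 2: PC=7 idx=1 pred=N actual=N -> ctr[1]=0
Ev 3: PC=0 idx=0 pred=N actual=T -> ctr[0]=1
Ev 4: PC=7 idx=1 pred=N actual=T -> ctr[1]=1
Ev 5: PC=7 idx=1 pred=N actual=N -> ctr[1]=0
Ev 6: PC=0 idx=0 pred=N actual=N -> ctr[0]=0
Ev 7: PC=0 idx=0 pred=N actual=N -> ctr[0]=0
Ev 8: PC=0 idx=0 pred=N actual=N -> ctr[0]=0
Ev 9: PC=7 idx=1 pred=N actual=T -> ctr[1]=1
Ev 10: PC=7 idx=1 pred=N actual=N -> ctr[1]=0
Ev 11: PC=7 idx=1 pred=N actual=N -> ctr[1]=0
Ev 12: PC=0 idx=0 pred=N actual=T -> ctr[0]=1
Ev 13: PC=7 idx=1 pred=N actual=N -> ctr[1]=0

Answer: 1 0 0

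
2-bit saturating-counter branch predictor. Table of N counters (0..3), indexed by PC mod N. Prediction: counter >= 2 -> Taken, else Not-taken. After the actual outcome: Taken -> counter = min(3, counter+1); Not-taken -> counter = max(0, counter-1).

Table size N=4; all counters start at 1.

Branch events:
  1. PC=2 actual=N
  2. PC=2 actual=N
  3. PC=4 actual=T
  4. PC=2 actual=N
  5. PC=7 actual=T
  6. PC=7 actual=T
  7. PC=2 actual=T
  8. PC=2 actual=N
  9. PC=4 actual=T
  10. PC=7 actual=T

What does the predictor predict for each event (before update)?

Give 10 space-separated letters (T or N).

Ev 1: PC=2 idx=2 pred=N actual=N -> ctr[2]=0
Ev 2: PC=2 idx=2 pred=N actual=N -> ctr[2]=0
Ev 3: PC=4 idx=0 pred=N actual=T -> ctr[0]=2
Ev 4: PC=2 idx=2 pred=N actual=N -> ctr[2]=0
Ev 5: PC=7 idx=3 pred=N actual=T -> ctr[3]=2
Ev 6: PC=7 idx=3 pred=T actual=T -> ctr[3]=3
Ev 7: PC=2 idx=2 pred=N actual=T -> ctr[2]=1
Ev 8: PC=2 idx=2 pred=N actual=N -> ctr[2]=0
Ev 9: PC=4 idx=0 pred=T actual=T -> ctr[0]=3
Ev 10: PC=7 idx=3 pred=T actual=T -> ctr[3]=3

Answer: N N N N N T N N T T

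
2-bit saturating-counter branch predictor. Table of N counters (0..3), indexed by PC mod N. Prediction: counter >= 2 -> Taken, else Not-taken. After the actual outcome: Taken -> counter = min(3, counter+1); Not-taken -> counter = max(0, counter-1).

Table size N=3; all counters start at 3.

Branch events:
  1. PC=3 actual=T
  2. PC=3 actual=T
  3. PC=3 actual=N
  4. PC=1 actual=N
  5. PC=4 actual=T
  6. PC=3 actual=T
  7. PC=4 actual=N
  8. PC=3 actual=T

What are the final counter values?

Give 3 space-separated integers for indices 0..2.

Ev 1: PC=3 idx=0 pred=T actual=T -> ctr[0]=3
Ev 2: PC=3 idx=0 pred=T actual=T -> ctr[0]=3
Ev 3: PC=3 idx=0 pred=T actual=N -> ctr[0]=2
Ev 4: PC=1 idx=1 pred=T actual=N -> ctr[1]=2
Ev 5: PC=4 idx=1 pred=T actual=T -> ctr[1]=3
Ev 6: PC=3 idx=0 pred=T actual=T -> ctr[0]=3
Ev 7: PC=4 idx=1 pred=T actual=N -> ctr[1]=2
Ev 8: PC=3 idx=0 pred=T actual=T -> ctr[0]=3

Answer: 3 2 3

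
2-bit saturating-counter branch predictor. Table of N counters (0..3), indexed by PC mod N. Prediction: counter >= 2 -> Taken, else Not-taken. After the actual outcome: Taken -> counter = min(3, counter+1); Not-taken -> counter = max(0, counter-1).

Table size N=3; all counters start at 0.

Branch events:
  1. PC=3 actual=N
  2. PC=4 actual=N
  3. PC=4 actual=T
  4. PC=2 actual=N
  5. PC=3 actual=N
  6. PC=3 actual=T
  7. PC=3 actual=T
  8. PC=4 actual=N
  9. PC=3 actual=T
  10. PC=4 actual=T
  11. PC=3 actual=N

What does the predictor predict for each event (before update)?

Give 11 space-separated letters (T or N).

Answer: N N N N N N N N T N T

Derivation:
Ev 1: PC=3 idx=0 pred=N actual=N -> ctr[0]=0
Ev 2: PC=4 idx=1 pred=N actual=N -> ctr[1]=0
Ev 3: PC=4 idx=1 pred=N actual=T -> ctr[1]=1
Ev 4: PC=2 idx=2 pred=N actual=N -> ctr[2]=0
Ev 5: PC=3 idx=0 pred=N actual=N -> ctr[0]=0
Ev 6: PC=3 idx=0 pred=N actual=T -> ctr[0]=1
Ev 7: PC=3 idx=0 pred=N actual=T -> ctr[0]=2
Ev 8: PC=4 idx=1 pred=N actual=N -> ctr[1]=0
Ev 9: PC=3 idx=0 pred=T actual=T -> ctr[0]=3
Ev 10: PC=4 idx=1 pred=N actual=T -> ctr[1]=1
Ev 11: PC=3 idx=0 pred=T actual=N -> ctr[0]=2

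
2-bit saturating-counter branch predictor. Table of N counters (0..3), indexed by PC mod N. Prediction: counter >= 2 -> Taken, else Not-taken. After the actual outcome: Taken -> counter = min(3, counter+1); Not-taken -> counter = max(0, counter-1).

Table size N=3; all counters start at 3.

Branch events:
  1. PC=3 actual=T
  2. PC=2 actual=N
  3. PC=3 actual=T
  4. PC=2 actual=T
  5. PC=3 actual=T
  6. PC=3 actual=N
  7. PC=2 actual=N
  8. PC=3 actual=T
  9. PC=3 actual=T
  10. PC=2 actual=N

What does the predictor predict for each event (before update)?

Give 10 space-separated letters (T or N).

Ev 1: PC=3 idx=0 pred=T actual=T -> ctr[0]=3
Ev 2: PC=2 idx=2 pred=T actual=N -> ctr[2]=2
Ev 3: PC=3 idx=0 pred=T actual=T -> ctr[0]=3
Ev 4: PC=2 idx=2 pred=T actual=T -> ctr[2]=3
Ev 5: PC=3 idx=0 pred=T actual=T -> ctr[0]=3
Ev 6: PC=3 idx=0 pred=T actual=N -> ctr[0]=2
Ev 7: PC=2 idx=2 pred=T actual=N -> ctr[2]=2
Ev 8: PC=3 idx=0 pred=T actual=T -> ctr[0]=3
Ev 9: PC=3 idx=0 pred=T actual=T -> ctr[0]=3
Ev 10: PC=2 idx=2 pred=T actual=N -> ctr[2]=1

Answer: T T T T T T T T T T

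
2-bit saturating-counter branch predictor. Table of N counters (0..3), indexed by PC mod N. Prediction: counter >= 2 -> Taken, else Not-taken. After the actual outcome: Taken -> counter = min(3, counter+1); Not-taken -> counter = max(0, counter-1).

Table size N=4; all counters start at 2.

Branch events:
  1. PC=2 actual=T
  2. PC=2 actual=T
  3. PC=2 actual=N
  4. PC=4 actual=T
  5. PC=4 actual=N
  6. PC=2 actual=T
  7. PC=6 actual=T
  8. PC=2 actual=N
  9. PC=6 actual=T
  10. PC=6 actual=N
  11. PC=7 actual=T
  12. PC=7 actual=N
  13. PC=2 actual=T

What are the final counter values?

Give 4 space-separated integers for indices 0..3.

Answer: 2 2 3 2

Derivation:
Ev 1: PC=2 idx=2 pred=T actual=T -> ctr[2]=3
Ev 2: PC=2 idx=2 pred=T actual=T -> ctr[2]=3
Ev 3: PC=2 idx=2 pred=T actual=N -> ctr[2]=2
Ev 4: PC=4 idx=0 pred=T actual=T -> ctr[0]=3
Ev 5: PC=4 idx=0 pred=T actual=N -> ctr[0]=2
Ev 6: PC=2 idx=2 pred=T actual=T -> ctr[2]=3
Ev 7: PC=6 idx=2 pred=T actual=T -> ctr[2]=3
Ev 8: PC=2 idx=2 pred=T actual=N -> ctr[2]=2
Ev 9: PC=6 idx=2 pred=T actual=T -> ctr[2]=3
Ev 10: PC=6 idx=2 pred=T actual=N -> ctr[2]=2
Ev 11: PC=7 idx=3 pred=T actual=T -> ctr[3]=3
Ev 12: PC=7 idx=3 pred=T actual=N -> ctr[3]=2
Ev 13: PC=2 idx=2 pred=T actual=T -> ctr[2]=3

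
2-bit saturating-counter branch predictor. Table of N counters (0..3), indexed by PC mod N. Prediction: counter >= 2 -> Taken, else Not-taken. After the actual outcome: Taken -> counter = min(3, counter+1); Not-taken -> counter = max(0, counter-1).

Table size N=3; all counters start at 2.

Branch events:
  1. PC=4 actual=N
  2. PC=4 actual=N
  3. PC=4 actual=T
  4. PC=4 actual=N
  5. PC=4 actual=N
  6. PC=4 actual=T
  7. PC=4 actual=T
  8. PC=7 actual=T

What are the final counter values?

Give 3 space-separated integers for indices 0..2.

Answer: 2 3 2

Derivation:
Ev 1: PC=4 idx=1 pred=T actual=N -> ctr[1]=1
Ev 2: PC=4 idx=1 pred=N actual=N -> ctr[1]=0
Ev 3: PC=4 idx=1 pred=N actual=T -> ctr[1]=1
Ev 4: PC=4 idx=1 pred=N actual=N -> ctr[1]=0
Ev 5: PC=4 idx=1 pred=N actual=N -> ctr[1]=0
Ev 6: PC=4 idx=1 pred=N actual=T -> ctr[1]=1
Ev 7: PC=4 idx=1 pred=N actual=T -> ctr[1]=2
Ev 8: PC=7 idx=1 pred=T actual=T -> ctr[1]=3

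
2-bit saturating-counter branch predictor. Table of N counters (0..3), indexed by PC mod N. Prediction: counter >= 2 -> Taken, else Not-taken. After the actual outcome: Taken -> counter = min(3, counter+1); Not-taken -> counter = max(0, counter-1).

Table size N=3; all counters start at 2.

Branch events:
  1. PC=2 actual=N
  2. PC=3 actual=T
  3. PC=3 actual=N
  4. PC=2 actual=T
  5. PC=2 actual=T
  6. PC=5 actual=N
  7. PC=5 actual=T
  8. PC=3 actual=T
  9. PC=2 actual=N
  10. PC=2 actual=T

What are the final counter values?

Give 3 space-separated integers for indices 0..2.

Answer: 3 2 3

Derivation:
Ev 1: PC=2 idx=2 pred=T actual=N -> ctr[2]=1
Ev 2: PC=3 idx=0 pred=T actual=T -> ctr[0]=3
Ev 3: PC=3 idx=0 pred=T actual=N -> ctr[0]=2
Ev 4: PC=2 idx=2 pred=N actual=T -> ctr[2]=2
Ev 5: PC=2 idx=2 pred=T actual=T -> ctr[2]=3
Ev 6: PC=5 idx=2 pred=T actual=N -> ctr[2]=2
Ev 7: PC=5 idx=2 pred=T actual=T -> ctr[2]=3
Ev 8: PC=3 idx=0 pred=T actual=T -> ctr[0]=3
Ev 9: PC=2 idx=2 pred=T actual=N -> ctr[2]=2
Ev 10: PC=2 idx=2 pred=T actual=T -> ctr[2]=3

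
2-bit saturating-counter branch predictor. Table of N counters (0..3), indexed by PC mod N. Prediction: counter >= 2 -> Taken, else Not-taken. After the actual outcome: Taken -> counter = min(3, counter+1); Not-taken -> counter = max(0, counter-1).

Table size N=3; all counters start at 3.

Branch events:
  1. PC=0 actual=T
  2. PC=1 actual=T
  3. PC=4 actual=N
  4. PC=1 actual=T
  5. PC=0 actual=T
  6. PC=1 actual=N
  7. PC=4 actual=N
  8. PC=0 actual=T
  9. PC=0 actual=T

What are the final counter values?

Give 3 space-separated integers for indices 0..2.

Answer: 3 1 3

Derivation:
Ev 1: PC=0 idx=0 pred=T actual=T -> ctr[0]=3
Ev 2: PC=1 idx=1 pred=T actual=T -> ctr[1]=3
Ev 3: PC=4 idx=1 pred=T actual=N -> ctr[1]=2
Ev 4: PC=1 idx=1 pred=T actual=T -> ctr[1]=3
Ev 5: PC=0 idx=0 pred=T actual=T -> ctr[0]=3
Ev 6: PC=1 idx=1 pred=T actual=N -> ctr[1]=2
Ev 7: PC=4 idx=1 pred=T actual=N -> ctr[1]=1
Ev 8: PC=0 idx=0 pred=T actual=T -> ctr[0]=3
Ev 9: PC=0 idx=0 pred=T actual=T -> ctr[0]=3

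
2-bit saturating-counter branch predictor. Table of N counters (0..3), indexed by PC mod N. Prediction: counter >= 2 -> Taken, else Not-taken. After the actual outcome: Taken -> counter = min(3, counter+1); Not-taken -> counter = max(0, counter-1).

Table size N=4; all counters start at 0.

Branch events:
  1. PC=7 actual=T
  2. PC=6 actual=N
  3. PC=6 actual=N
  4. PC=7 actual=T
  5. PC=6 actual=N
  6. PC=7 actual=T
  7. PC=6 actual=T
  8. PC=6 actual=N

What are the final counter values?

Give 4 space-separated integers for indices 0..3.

Ev 1: PC=7 idx=3 pred=N actual=T -> ctr[3]=1
Ev 2: PC=6 idx=2 pred=N actual=N -> ctr[2]=0
Ev 3: PC=6 idx=2 pred=N actual=N -> ctr[2]=0
Ev 4: PC=7 idx=3 pred=N actual=T -> ctr[3]=2
Ev 5: PC=6 idx=2 pred=N actual=N -> ctr[2]=0
Ev 6: PC=7 idx=3 pred=T actual=T -> ctr[3]=3
Ev 7: PC=6 idx=2 pred=N actual=T -> ctr[2]=1
Ev 8: PC=6 idx=2 pred=N actual=N -> ctr[2]=0

Answer: 0 0 0 3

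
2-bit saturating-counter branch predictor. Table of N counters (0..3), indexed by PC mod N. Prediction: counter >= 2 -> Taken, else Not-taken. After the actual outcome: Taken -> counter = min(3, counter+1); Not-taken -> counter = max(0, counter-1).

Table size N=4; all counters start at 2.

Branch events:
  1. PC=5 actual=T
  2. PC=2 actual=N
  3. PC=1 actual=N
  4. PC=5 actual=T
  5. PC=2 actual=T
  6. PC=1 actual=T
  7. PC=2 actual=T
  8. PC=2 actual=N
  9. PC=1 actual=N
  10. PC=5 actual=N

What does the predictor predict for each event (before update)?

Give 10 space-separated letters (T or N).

Ev 1: PC=5 idx=1 pred=T actual=T -> ctr[1]=3
Ev 2: PC=2 idx=2 pred=T actual=N -> ctr[2]=1
Ev 3: PC=1 idx=1 pred=T actual=N -> ctr[1]=2
Ev 4: PC=5 idx=1 pred=T actual=T -> ctr[1]=3
Ev 5: PC=2 idx=2 pred=N actual=T -> ctr[2]=2
Ev 6: PC=1 idx=1 pred=T actual=T -> ctr[1]=3
Ev 7: PC=2 idx=2 pred=T actual=T -> ctr[2]=3
Ev 8: PC=2 idx=2 pred=T actual=N -> ctr[2]=2
Ev 9: PC=1 idx=1 pred=T actual=N -> ctr[1]=2
Ev 10: PC=5 idx=1 pred=T actual=N -> ctr[1]=1

Answer: T T T T N T T T T T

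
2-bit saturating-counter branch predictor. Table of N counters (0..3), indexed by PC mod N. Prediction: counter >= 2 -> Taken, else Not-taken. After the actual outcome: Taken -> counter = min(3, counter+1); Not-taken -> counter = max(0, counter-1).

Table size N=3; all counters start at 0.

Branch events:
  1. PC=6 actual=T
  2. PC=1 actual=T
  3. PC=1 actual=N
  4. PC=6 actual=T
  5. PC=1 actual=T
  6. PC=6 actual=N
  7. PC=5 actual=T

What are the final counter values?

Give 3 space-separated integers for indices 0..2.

Ev 1: PC=6 idx=0 pred=N actual=T -> ctr[0]=1
Ev 2: PC=1 idx=1 pred=N actual=T -> ctr[1]=1
Ev 3: PC=1 idx=1 pred=N actual=N -> ctr[1]=0
Ev 4: PC=6 idx=0 pred=N actual=T -> ctr[0]=2
Ev 5: PC=1 idx=1 pred=N actual=T -> ctr[1]=1
Ev 6: PC=6 idx=0 pred=T actual=N -> ctr[0]=1
Ev 7: PC=5 idx=2 pred=N actual=T -> ctr[2]=1

Answer: 1 1 1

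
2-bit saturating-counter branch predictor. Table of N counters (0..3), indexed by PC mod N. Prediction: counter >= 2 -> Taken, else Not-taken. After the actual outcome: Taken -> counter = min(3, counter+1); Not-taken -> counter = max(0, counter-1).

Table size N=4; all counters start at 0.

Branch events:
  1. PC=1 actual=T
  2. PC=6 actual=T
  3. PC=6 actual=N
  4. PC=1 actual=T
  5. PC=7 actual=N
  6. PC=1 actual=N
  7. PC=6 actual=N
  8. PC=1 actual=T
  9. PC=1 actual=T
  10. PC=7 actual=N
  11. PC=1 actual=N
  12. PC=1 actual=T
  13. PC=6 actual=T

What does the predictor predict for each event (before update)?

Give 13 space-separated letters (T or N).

Answer: N N N N N T N N T N T T N

Derivation:
Ev 1: PC=1 idx=1 pred=N actual=T -> ctr[1]=1
Ev 2: PC=6 idx=2 pred=N actual=T -> ctr[2]=1
Ev 3: PC=6 idx=2 pred=N actual=N -> ctr[2]=0
Ev 4: PC=1 idx=1 pred=N actual=T -> ctr[1]=2
Ev 5: PC=7 idx=3 pred=N actual=N -> ctr[3]=0
Ev 6: PC=1 idx=1 pred=T actual=N -> ctr[1]=1
Ev 7: PC=6 idx=2 pred=N actual=N -> ctr[2]=0
Ev 8: PC=1 idx=1 pred=N actual=T -> ctr[1]=2
Ev 9: PC=1 idx=1 pred=T actual=T -> ctr[1]=3
Ev 10: PC=7 idx=3 pred=N actual=N -> ctr[3]=0
Ev 11: PC=1 idx=1 pred=T actual=N -> ctr[1]=2
Ev 12: PC=1 idx=1 pred=T actual=T -> ctr[1]=3
Ev 13: PC=6 idx=2 pred=N actual=T -> ctr[2]=1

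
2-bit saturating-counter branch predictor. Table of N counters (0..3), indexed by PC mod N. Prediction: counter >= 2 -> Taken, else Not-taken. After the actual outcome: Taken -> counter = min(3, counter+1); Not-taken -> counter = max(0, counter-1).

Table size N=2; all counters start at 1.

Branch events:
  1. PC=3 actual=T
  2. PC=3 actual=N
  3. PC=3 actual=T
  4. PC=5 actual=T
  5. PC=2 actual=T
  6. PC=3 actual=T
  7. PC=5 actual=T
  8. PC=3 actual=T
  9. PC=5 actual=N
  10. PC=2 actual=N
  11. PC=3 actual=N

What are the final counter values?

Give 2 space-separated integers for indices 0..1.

Answer: 1 1

Derivation:
Ev 1: PC=3 idx=1 pred=N actual=T -> ctr[1]=2
Ev 2: PC=3 idx=1 pred=T actual=N -> ctr[1]=1
Ev 3: PC=3 idx=1 pred=N actual=T -> ctr[1]=2
Ev 4: PC=5 idx=1 pred=T actual=T -> ctr[1]=3
Ev 5: PC=2 idx=0 pred=N actual=T -> ctr[0]=2
Ev 6: PC=3 idx=1 pred=T actual=T -> ctr[1]=3
Ev 7: PC=5 idx=1 pred=T actual=T -> ctr[1]=3
Ev 8: PC=3 idx=1 pred=T actual=T -> ctr[1]=3
Ev 9: PC=5 idx=1 pred=T actual=N -> ctr[1]=2
Ev 10: PC=2 idx=0 pred=T actual=N -> ctr[0]=1
Ev 11: PC=3 idx=1 pred=T actual=N -> ctr[1]=1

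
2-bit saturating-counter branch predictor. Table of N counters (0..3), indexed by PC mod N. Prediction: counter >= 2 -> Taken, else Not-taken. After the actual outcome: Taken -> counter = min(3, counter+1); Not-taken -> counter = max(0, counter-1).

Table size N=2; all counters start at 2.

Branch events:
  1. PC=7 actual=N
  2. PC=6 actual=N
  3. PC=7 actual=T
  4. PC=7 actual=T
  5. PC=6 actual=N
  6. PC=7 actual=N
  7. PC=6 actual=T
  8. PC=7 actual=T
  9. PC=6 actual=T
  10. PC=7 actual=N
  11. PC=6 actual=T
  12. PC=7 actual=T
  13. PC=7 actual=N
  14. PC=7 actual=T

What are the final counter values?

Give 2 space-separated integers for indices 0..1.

Ev 1: PC=7 idx=1 pred=T actual=N -> ctr[1]=1
Ev 2: PC=6 idx=0 pred=T actual=N -> ctr[0]=1
Ev 3: PC=7 idx=1 pred=N actual=T -> ctr[1]=2
Ev 4: PC=7 idx=1 pred=T actual=T -> ctr[1]=3
Ev 5: PC=6 idx=0 pred=N actual=N -> ctr[0]=0
Ev 6: PC=7 idx=1 pred=T actual=N -> ctr[1]=2
Ev 7: PC=6 idx=0 pred=N actual=T -> ctr[0]=1
Ev 8: PC=7 idx=1 pred=T actual=T -> ctr[1]=3
Ev 9: PC=6 idx=0 pred=N actual=T -> ctr[0]=2
Ev 10: PC=7 idx=1 pred=T actual=N -> ctr[1]=2
Ev 11: PC=6 idx=0 pred=T actual=T -> ctr[0]=3
Ev 12: PC=7 idx=1 pred=T actual=T -> ctr[1]=3
Ev 13: PC=7 idx=1 pred=T actual=N -> ctr[1]=2
Ev 14: PC=7 idx=1 pred=T actual=T -> ctr[1]=3

Answer: 3 3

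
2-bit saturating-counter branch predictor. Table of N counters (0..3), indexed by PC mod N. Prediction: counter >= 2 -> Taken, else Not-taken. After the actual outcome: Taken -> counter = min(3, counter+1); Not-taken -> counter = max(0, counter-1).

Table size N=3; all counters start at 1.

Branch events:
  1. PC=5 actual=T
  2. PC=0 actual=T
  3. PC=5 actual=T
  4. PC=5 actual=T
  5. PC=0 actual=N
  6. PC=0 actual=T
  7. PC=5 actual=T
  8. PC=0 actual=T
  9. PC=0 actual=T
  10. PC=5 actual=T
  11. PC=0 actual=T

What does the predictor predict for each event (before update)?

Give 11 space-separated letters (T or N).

Answer: N N T T T N T T T T T

Derivation:
Ev 1: PC=5 idx=2 pred=N actual=T -> ctr[2]=2
Ev 2: PC=0 idx=0 pred=N actual=T -> ctr[0]=2
Ev 3: PC=5 idx=2 pred=T actual=T -> ctr[2]=3
Ev 4: PC=5 idx=2 pred=T actual=T -> ctr[2]=3
Ev 5: PC=0 idx=0 pred=T actual=N -> ctr[0]=1
Ev 6: PC=0 idx=0 pred=N actual=T -> ctr[0]=2
Ev 7: PC=5 idx=2 pred=T actual=T -> ctr[2]=3
Ev 8: PC=0 idx=0 pred=T actual=T -> ctr[0]=3
Ev 9: PC=0 idx=0 pred=T actual=T -> ctr[0]=3
Ev 10: PC=5 idx=2 pred=T actual=T -> ctr[2]=3
Ev 11: PC=0 idx=0 pred=T actual=T -> ctr[0]=3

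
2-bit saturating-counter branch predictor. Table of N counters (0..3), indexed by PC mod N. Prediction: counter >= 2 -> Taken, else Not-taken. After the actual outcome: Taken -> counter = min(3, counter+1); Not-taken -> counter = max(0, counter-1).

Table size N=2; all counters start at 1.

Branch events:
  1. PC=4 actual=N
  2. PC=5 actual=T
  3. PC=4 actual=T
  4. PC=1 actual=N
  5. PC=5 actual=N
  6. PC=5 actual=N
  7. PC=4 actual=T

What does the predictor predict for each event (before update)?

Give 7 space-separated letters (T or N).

Answer: N N N T N N N

Derivation:
Ev 1: PC=4 idx=0 pred=N actual=N -> ctr[0]=0
Ev 2: PC=5 idx=1 pred=N actual=T -> ctr[1]=2
Ev 3: PC=4 idx=0 pred=N actual=T -> ctr[0]=1
Ev 4: PC=1 idx=1 pred=T actual=N -> ctr[1]=1
Ev 5: PC=5 idx=1 pred=N actual=N -> ctr[1]=0
Ev 6: PC=5 idx=1 pred=N actual=N -> ctr[1]=0
Ev 7: PC=4 idx=0 pred=N actual=T -> ctr[0]=2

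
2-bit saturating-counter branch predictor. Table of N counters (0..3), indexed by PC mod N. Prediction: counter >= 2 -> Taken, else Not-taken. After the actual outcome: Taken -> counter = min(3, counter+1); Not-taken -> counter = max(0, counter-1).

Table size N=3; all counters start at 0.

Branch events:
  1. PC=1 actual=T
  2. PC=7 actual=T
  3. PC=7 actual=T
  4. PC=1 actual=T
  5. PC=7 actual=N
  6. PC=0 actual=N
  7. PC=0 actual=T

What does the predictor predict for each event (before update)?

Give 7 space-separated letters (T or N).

Answer: N N T T T N N

Derivation:
Ev 1: PC=1 idx=1 pred=N actual=T -> ctr[1]=1
Ev 2: PC=7 idx=1 pred=N actual=T -> ctr[1]=2
Ev 3: PC=7 idx=1 pred=T actual=T -> ctr[1]=3
Ev 4: PC=1 idx=1 pred=T actual=T -> ctr[1]=3
Ev 5: PC=7 idx=1 pred=T actual=N -> ctr[1]=2
Ev 6: PC=0 idx=0 pred=N actual=N -> ctr[0]=0
Ev 7: PC=0 idx=0 pred=N actual=T -> ctr[0]=1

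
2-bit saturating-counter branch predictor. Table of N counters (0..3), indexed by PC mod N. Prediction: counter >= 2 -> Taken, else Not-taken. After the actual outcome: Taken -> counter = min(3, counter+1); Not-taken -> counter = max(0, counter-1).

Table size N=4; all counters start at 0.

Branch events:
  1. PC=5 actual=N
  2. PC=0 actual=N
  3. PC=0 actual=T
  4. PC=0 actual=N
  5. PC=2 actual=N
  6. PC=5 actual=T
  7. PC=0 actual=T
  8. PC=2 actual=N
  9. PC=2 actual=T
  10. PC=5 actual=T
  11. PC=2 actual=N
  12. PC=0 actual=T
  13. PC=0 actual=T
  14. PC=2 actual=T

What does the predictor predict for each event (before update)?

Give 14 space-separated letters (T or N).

Ev 1: PC=5 idx=1 pred=N actual=N -> ctr[1]=0
Ev 2: PC=0 idx=0 pred=N actual=N -> ctr[0]=0
Ev 3: PC=0 idx=0 pred=N actual=T -> ctr[0]=1
Ev 4: PC=0 idx=0 pred=N actual=N -> ctr[0]=0
Ev 5: PC=2 idx=2 pred=N actual=N -> ctr[2]=0
Ev 6: PC=5 idx=1 pred=N actual=T -> ctr[1]=1
Ev 7: PC=0 idx=0 pred=N actual=T -> ctr[0]=1
Ev 8: PC=2 idx=2 pred=N actual=N -> ctr[2]=0
Ev 9: PC=2 idx=2 pred=N actual=T -> ctr[2]=1
Ev 10: PC=5 idx=1 pred=N actual=T -> ctr[1]=2
Ev 11: PC=2 idx=2 pred=N actual=N -> ctr[2]=0
Ev 12: PC=0 idx=0 pred=N actual=T -> ctr[0]=2
Ev 13: PC=0 idx=0 pred=T actual=T -> ctr[0]=3
Ev 14: PC=2 idx=2 pred=N actual=T -> ctr[2]=1

Answer: N N N N N N N N N N N N T N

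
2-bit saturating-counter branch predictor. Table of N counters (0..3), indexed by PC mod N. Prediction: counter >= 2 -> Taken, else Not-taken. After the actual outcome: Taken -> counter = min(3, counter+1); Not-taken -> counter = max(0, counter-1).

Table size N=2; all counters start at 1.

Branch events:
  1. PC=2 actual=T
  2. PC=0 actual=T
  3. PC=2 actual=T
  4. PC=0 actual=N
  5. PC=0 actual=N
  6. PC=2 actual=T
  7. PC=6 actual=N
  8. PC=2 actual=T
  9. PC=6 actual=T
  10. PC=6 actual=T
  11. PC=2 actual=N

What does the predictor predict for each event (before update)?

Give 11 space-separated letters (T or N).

Answer: N T T T T N T N T T T

Derivation:
Ev 1: PC=2 idx=0 pred=N actual=T -> ctr[0]=2
Ev 2: PC=0 idx=0 pred=T actual=T -> ctr[0]=3
Ev 3: PC=2 idx=0 pred=T actual=T -> ctr[0]=3
Ev 4: PC=0 idx=0 pred=T actual=N -> ctr[0]=2
Ev 5: PC=0 idx=0 pred=T actual=N -> ctr[0]=1
Ev 6: PC=2 idx=0 pred=N actual=T -> ctr[0]=2
Ev 7: PC=6 idx=0 pred=T actual=N -> ctr[0]=1
Ev 8: PC=2 idx=0 pred=N actual=T -> ctr[0]=2
Ev 9: PC=6 idx=0 pred=T actual=T -> ctr[0]=3
Ev 10: PC=6 idx=0 pred=T actual=T -> ctr[0]=3
Ev 11: PC=2 idx=0 pred=T actual=N -> ctr[0]=2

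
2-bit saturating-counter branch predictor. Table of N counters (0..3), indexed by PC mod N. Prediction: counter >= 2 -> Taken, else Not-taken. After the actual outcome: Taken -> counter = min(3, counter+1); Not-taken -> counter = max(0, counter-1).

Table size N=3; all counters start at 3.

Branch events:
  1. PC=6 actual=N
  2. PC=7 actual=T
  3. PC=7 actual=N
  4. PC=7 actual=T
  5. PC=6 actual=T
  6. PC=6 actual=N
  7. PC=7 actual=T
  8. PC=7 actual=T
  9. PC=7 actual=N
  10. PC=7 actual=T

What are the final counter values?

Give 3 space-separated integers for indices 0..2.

Ev 1: PC=6 idx=0 pred=T actual=N -> ctr[0]=2
Ev 2: PC=7 idx=1 pred=T actual=T -> ctr[1]=3
Ev 3: PC=7 idx=1 pred=T actual=N -> ctr[1]=2
Ev 4: PC=7 idx=1 pred=T actual=T -> ctr[1]=3
Ev 5: PC=6 idx=0 pred=T actual=T -> ctr[0]=3
Ev 6: PC=6 idx=0 pred=T actual=N -> ctr[0]=2
Ev 7: PC=7 idx=1 pred=T actual=T -> ctr[1]=3
Ev 8: PC=7 idx=1 pred=T actual=T -> ctr[1]=3
Ev 9: PC=7 idx=1 pred=T actual=N -> ctr[1]=2
Ev 10: PC=7 idx=1 pred=T actual=T -> ctr[1]=3

Answer: 2 3 3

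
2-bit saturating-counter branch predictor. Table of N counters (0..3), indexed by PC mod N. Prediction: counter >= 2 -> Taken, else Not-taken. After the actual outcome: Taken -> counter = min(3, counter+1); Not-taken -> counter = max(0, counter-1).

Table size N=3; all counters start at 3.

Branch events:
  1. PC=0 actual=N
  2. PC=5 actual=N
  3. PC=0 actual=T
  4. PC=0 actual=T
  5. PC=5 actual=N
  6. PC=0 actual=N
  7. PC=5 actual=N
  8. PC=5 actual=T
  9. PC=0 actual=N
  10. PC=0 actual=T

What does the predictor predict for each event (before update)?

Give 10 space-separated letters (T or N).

Ev 1: PC=0 idx=0 pred=T actual=N -> ctr[0]=2
Ev 2: PC=5 idx=2 pred=T actual=N -> ctr[2]=2
Ev 3: PC=0 idx=0 pred=T actual=T -> ctr[0]=3
Ev 4: PC=0 idx=0 pred=T actual=T -> ctr[0]=3
Ev 5: PC=5 idx=2 pred=T actual=N -> ctr[2]=1
Ev 6: PC=0 idx=0 pred=T actual=N -> ctr[0]=2
Ev 7: PC=5 idx=2 pred=N actual=N -> ctr[2]=0
Ev 8: PC=5 idx=2 pred=N actual=T -> ctr[2]=1
Ev 9: PC=0 idx=0 pred=T actual=N -> ctr[0]=1
Ev 10: PC=0 idx=0 pred=N actual=T -> ctr[0]=2

Answer: T T T T T T N N T N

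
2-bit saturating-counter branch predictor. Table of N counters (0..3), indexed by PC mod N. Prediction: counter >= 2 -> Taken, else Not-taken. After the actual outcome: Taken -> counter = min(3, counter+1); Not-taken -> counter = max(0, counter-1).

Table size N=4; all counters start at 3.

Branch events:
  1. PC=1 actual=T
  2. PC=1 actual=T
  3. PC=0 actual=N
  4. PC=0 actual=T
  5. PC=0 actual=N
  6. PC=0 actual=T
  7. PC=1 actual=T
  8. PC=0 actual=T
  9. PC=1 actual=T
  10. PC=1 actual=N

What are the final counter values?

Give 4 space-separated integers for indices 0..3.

Ev 1: PC=1 idx=1 pred=T actual=T -> ctr[1]=3
Ev 2: PC=1 idx=1 pred=T actual=T -> ctr[1]=3
Ev 3: PC=0 idx=0 pred=T actual=N -> ctr[0]=2
Ev 4: PC=0 idx=0 pred=T actual=T -> ctr[0]=3
Ev 5: PC=0 idx=0 pred=T actual=N -> ctr[0]=2
Ev 6: PC=0 idx=0 pred=T actual=T -> ctr[0]=3
Ev 7: PC=1 idx=1 pred=T actual=T -> ctr[1]=3
Ev 8: PC=0 idx=0 pred=T actual=T -> ctr[0]=3
Ev 9: PC=1 idx=1 pred=T actual=T -> ctr[1]=3
Ev 10: PC=1 idx=1 pred=T actual=N -> ctr[1]=2

Answer: 3 2 3 3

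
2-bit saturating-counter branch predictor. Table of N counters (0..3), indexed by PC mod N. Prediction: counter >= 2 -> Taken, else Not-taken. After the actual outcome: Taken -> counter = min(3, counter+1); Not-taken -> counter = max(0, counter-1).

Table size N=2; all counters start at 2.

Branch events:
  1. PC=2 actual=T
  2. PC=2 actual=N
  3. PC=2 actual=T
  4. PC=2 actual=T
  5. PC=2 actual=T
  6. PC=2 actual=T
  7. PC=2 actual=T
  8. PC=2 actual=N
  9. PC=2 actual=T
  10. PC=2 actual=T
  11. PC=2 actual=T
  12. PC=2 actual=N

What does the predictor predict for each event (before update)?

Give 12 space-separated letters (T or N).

Answer: T T T T T T T T T T T T

Derivation:
Ev 1: PC=2 idx=0 pred=T actual=T -> ctr[0]=3
Ev 2: PC=2 idx=0 pred=T actual=N -> ctr[0]=2
Ev 3: PC=2 idx=0 pred=T actual=T -> ctr[0]=3
Ev 4: PC=2 idx=0 pred=T actual=T -> ctr[0]=3
Ev 5: PC=2 idx=0 pred=T actual=T -> ctr[0]=3
Ev 6: PC=2 idx=0 pred=T actual=T -> ctr[0]=3
Ev 7: PC=2 idx=0 pred=T actual=T -> ctr[0]=3
Ev 8: PC=2 idx=0 pred=T actual=N -> ctr[0]=2
Ev 9: PC=2 idx=0 pred=T actual=T -> ctr[0]=3
Ev 10: PC=2 idx=0 pred=T actual=T -> ctr[0]=3
Ev 11: PC=2 idx=0 pred=T actual=T -> ctr[0]=3
Ev 12: PC=2 idx=0 pred=T actual=N -> ctr[0]=2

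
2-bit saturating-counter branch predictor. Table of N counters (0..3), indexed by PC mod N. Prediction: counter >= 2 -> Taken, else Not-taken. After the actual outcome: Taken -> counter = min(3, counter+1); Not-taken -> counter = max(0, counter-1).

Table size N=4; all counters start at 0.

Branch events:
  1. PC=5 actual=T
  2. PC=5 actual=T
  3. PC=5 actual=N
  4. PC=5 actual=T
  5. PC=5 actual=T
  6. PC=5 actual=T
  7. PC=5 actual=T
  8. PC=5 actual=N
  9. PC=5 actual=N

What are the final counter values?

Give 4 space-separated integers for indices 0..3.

Ev 1: PC=5 idx=1 pred=N actual=T -> ctr[1]=1
Ev 2: PC=5 idx=1 pred=N actual=T -> ctr[1]=2
Ev 3: PC=5 idx=1 pred=T actual=N -> ctr[1]=1
Ev 4: PC=5 idx=1 pred=N actual=T -> ctr[1]=2
Ev 5: PC=5 idx=1 pred=T actual=T -> ctr[1]=3
Ev 6: PC=5 idx=1 pred=T actual=T -> ctr[1]=3
Ev 7: PC=5 idx=1 pred=T actual=T -> ctr[1]=3
Ev 8: PC=5 idx=1 pred=T actual=N -> ctr[1]=2
Ev 9: PC=5 idx=1 pred=T actual=N -> ctr[1]=1

Answer: 0 1 0 0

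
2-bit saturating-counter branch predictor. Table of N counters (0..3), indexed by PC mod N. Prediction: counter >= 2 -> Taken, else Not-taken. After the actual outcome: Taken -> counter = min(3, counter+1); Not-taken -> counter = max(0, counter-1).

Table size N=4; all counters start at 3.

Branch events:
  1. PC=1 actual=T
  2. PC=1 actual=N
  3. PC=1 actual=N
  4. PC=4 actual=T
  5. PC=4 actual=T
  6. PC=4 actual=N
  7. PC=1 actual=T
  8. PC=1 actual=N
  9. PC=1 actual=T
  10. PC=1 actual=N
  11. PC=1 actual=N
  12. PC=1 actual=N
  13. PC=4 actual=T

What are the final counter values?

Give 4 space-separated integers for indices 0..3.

Ev 1: PC=1 idx=1 pred=T actual=T -> ctr[1]=3
Ev 2: PC=1 idx=1 pred=T actual=N -> ctr[1]=2
Ev 3: PC=1 idx=1 pred=T actual=N -> ctr[1]=1
Ev 4: PC=4 idx=0 pred=T actual=T -> ctr[0]=3
Ev 5: PC=4 idx=0 pred=T actual=T -> ctr[0]=3
Ev 6: PC=4 idx=0 pred=T actual=N -> ctr[0]=2
Ev 7: PC=1 idx=1 pred=N actual=T -> ctr[1]=2
Ev 8: PC=1 idx=1 pred=T actual=N -> ctr[1]=1
Ev 9: PC=1 idx=1 pred=N actual=T -> ctr[1]=2
Ev 10: PC=1 idx=1 pred=T actual=N -> ctr[1]=1
Ev 11: PC=1 idx=1 pred=N actual=N -> ctr[1]=0
Ev 12: PC=1 idx=1 pred=N actual=N -> ctr[1]=0
Ev 13: PC=4 idx=0 pred=T actual=T -> ctr[0]=3

Answer: 3 0 3 3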